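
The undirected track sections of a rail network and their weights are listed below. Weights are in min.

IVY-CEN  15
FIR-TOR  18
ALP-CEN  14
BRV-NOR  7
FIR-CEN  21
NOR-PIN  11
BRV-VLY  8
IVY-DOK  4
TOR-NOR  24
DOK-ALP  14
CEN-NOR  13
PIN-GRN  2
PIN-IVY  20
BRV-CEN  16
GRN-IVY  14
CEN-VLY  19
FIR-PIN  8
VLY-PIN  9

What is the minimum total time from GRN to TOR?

Running Dijkstra from GRN:
GRN: 0
PIN: 2  (via GRN)
FIR: 10  (via PIN)
VLY: 11  (via PIN)
NOR: 13  (via PIN)
IVY: 14  (via GRN)
DOK: 18  (via IVY)
BRV: 19  (via VLY)
CEN: 26  (via NOR)
TOR: 28  (via FIR)
Shortest route: GRN → PIN → FIR → TOR = 28 min.

28 min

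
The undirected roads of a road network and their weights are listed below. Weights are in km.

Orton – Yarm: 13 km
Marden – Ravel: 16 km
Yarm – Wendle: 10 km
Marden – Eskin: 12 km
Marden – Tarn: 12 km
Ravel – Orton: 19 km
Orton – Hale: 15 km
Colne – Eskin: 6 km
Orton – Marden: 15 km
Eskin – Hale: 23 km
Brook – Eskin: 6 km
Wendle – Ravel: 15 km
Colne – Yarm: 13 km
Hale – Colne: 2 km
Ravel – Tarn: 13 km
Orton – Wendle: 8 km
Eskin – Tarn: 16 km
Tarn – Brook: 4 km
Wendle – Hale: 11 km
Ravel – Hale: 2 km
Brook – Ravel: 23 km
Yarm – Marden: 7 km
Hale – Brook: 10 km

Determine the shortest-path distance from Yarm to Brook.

23 km

Shortest distances from Yarm:
Yarm: 0
Marden: 7  (via Yarm)
Wendle: 10  (via Yarm)
Colne: 13  (via Yarm)
Orton: 13  (via Yarm)
Hale: 15  (via Colne)
Ravel: 17  (via Hale)
Tarn: 19  (via Marden)
Eskin: 19  (via Marden)
Brook: 23  (via Tarn)
Shortest route: Yarm → Marden → Tarn → Brook = 23 km.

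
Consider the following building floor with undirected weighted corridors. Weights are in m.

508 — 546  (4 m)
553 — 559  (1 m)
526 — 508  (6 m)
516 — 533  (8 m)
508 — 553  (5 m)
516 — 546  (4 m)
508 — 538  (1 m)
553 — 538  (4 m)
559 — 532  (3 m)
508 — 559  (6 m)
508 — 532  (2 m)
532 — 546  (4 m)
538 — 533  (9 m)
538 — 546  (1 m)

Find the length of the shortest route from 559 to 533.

14 m

Running Dijkstra from 559:
559: 0
553: 1  (via 559)
532: 3  (via 559)
538: 5  (via 553)
508: 5  (via 532)
546: 6  (via 538)
516: 10  (via 546)
526: 11  (via 508)
533: 14  (via 538)
Shortest route: 559 → 553 → 538 → 533 = 14 m.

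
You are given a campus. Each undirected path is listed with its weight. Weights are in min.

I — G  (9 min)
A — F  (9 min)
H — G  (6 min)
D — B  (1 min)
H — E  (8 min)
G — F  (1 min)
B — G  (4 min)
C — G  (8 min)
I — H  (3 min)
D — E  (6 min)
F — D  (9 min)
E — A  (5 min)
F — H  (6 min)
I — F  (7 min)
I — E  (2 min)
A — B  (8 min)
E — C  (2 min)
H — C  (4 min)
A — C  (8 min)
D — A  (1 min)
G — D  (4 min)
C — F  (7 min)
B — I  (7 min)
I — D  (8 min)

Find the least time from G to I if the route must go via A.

12 min

Best G to A: G → D → A costing 5
Best A to I: A → E → I costing 7
Total via A: 5 + 7 = 12 min.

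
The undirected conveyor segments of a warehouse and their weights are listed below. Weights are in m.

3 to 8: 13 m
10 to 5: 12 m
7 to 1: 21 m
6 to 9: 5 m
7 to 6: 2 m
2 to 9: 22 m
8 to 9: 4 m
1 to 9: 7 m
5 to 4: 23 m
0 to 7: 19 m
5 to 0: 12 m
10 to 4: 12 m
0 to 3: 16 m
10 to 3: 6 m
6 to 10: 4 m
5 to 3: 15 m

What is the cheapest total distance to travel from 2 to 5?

43 m

Candidate routes:
2 - 9 - 6 - 10 - 3 - 5: 22+5+4+6+15 = 52
2 - 9 - 6 - 10 - 5: 22+5+4+12 = 43
Cheapest is 2 - 9 - 6 - 10 - 5 at 43 m.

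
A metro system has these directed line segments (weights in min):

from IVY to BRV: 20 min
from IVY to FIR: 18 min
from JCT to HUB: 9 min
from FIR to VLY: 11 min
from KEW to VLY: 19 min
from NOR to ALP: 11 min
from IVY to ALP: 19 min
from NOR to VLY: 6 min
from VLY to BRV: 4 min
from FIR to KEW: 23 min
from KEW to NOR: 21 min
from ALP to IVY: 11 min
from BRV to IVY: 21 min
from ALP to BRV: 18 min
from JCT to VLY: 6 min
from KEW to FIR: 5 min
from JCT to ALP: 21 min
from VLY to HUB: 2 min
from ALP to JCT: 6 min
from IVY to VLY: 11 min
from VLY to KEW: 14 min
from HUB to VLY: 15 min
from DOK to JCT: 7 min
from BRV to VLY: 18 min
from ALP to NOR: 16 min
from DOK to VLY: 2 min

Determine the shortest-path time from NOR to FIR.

Compare a few routes:
NOR - ALP - IVY - FIR: 11+11+18 = 40
NOR - VLY - KEW - FIR: 6+14+5 = 25
The minimum is 25 min via NOR - VLY - KEW - FIR.

25 min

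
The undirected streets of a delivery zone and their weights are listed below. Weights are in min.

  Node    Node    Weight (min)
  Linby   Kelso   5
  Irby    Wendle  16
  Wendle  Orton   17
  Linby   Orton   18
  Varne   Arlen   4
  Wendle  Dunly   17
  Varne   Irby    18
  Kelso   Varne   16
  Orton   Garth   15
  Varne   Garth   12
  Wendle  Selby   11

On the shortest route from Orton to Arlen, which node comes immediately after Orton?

Candidate routes:
Orton–Wendle–Irby–Varne–Arlen: 17+16+18+4 = 55
Orton–Garth–Varne–Arlen: 15+12+4 = 31
Orton–Linby–Kelso–Varne–Arlen: 18+5+16+4 = 43
The minimum is 31 min via Orton–Garth–Varne–Arlen.
So from Orton the first move is to Garth.

Garth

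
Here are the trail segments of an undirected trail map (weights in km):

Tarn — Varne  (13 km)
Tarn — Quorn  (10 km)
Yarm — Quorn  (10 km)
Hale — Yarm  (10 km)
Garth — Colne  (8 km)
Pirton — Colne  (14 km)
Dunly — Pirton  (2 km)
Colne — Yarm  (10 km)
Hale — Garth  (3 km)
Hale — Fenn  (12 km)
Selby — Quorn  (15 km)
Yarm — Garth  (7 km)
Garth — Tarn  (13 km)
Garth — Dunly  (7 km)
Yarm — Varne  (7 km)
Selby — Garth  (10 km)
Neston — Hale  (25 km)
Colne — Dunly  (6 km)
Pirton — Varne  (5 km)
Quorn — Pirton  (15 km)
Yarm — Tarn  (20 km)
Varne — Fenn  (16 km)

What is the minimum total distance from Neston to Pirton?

37 km

Running Dijkstra from Neston:
Neston: 0
Hale: 25  (via Neston)
Garth: 28  (via Hale)
Yarm: 35  (via Hale)
Dunly: 35  (via Garth)
Colne: 36  (via Garth)
Fenn: 37  (via Hale)
Pirton: 37  (via Dunly)
Shortest route: Neston–Hale–Garth–Dunly–Pirton = 37 km.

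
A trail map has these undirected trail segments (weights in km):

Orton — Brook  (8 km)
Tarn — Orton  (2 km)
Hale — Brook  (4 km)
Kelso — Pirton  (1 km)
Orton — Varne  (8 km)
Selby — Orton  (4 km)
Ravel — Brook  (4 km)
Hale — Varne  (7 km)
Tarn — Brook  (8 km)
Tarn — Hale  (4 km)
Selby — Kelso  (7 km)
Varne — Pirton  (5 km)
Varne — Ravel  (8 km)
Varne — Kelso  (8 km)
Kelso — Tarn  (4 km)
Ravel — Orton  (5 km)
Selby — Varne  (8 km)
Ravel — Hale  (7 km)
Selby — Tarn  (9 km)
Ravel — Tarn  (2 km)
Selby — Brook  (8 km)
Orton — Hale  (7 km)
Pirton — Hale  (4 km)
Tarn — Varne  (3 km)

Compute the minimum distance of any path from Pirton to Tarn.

Running Dijkstra from Pirton:
Pirton: 0
Kelso: 1  (via Pirton)
Hale: 4  (via Pirton)
Tarn: 5  (via Kelso)
Shortest route: Pirton → Kelso → Tarn = 5 km.

5 km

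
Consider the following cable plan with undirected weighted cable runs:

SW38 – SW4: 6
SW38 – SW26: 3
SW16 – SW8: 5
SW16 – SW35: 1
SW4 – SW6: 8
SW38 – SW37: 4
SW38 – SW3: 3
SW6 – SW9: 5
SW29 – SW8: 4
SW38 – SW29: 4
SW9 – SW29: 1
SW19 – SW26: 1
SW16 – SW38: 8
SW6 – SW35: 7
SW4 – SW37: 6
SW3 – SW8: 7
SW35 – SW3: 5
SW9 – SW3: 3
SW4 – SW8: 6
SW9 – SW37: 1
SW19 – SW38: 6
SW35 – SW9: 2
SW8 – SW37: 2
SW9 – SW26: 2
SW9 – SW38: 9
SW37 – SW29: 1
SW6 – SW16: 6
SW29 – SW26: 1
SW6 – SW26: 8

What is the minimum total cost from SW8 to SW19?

Settle nodes by increasing distance from SW8:
SW8: 0
SW37: 2  (via SW8)
SW9: 3  (via SW37)
SW29: 3  (via SW37)
SW26: 4  (via SW29)
SW35: 5  (via SW9)
SW19: 5  (via SW26)
Shortest route: SW8 → SW37 → SW29 → SW26 → SW19 = 5.

5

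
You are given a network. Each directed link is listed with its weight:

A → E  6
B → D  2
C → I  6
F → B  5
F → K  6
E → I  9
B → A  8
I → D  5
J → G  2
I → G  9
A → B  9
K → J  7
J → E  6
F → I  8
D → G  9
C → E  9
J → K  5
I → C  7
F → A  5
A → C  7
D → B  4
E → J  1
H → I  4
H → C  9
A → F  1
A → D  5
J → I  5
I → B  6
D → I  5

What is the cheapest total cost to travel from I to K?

21

Running Dijkstra from I:
I: 0
D: 5  (via I)
B: 6  (via I)
C: 7  (via I)
G: 9  (via I)
A: 14  (via B)
F: 15  (via A)
E: 16  (via C)
J: 17  (via E)
K: 21  (via F)
Shortest route: I → B → A → F → K = 21.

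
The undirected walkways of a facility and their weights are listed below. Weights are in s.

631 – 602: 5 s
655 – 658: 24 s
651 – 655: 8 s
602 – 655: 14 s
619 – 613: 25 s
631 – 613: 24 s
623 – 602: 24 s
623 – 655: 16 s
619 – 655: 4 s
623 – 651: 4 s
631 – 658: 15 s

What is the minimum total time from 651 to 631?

Shortest distances from 651:
651: 0
623: 4  (via 651)
655: 8  (via 651)
619: 12  (via 655)
602: 22  (via 655)
631: 27  (via 602)
Shortest route: 651 → 655 → 602 → 631 = 27 s.

27 s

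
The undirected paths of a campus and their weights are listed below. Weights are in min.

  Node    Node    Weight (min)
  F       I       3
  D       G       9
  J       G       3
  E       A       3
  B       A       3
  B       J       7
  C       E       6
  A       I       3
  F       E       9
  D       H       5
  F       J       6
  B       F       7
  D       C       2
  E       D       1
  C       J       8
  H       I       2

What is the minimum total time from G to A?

Compare a few routes:
G - J - F - I - A: 3+6+3+3 = 15
G - J - B - A: 3+7+3 = 13
The minimum is 13 min via G - J - B - A.

13 min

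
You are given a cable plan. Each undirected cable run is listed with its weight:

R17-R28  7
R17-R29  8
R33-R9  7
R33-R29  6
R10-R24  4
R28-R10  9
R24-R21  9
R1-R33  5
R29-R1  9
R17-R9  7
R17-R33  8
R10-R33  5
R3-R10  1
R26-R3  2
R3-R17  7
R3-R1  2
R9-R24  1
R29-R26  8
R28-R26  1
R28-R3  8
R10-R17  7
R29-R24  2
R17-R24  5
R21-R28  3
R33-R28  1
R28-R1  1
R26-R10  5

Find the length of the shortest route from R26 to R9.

8

Settle nodes by increasing distance from R26:
R26: 0
R28: 1  (via R26)
R33: 2  (via R28)
R1: 2  (via R28)
R3: 2  (via R26)
R10: 3  (via R3)
R21: 4  (via R28)
R24: 7  (via R10)
R9: 8  (via R24)
Shortest route: R26 → R3 → R10 → R24 → R9 = 8.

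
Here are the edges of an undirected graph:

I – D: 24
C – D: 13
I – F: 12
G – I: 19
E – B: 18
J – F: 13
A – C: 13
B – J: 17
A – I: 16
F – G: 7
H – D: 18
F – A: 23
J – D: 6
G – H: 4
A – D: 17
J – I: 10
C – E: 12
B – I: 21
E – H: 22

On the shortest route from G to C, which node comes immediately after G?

H

Compare a few routes:
G–F–J–D–C: 7+13+6+13 = 39
G–H–D–C: 4+18+13 = 35
G–H–E–C: 4+22+12 = 38
G–F–A–C: 7+23+13 = 43
The minimum is 35 via G–H–D–C.
So from G the first move is to H.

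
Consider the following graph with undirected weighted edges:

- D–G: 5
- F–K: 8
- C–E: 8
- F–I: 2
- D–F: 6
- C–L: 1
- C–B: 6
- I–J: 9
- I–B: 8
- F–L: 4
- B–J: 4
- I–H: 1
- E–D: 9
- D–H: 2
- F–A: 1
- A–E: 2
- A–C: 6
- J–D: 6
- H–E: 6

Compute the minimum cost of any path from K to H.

11

Running Dijkstra from K:
K: 0
F: 8  (via K)
A: 9  (via F)
I: 10  (via F)
E: 11  (via A)
H: 11  (via I)
Shortest route: K → F → I → H = 11.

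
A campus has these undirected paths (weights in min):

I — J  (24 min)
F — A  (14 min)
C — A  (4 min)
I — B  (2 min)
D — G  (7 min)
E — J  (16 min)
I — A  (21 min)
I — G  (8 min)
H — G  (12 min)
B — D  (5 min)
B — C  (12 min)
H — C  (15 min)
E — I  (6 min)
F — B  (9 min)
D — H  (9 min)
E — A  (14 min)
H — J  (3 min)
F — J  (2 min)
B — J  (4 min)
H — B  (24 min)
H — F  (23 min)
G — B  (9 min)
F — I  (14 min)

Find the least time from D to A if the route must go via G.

Shortest D→G: D → G = 7
Best G to A: G → B → C → A costing 25
Total via G: 7 + 25 = 32 min.

32 min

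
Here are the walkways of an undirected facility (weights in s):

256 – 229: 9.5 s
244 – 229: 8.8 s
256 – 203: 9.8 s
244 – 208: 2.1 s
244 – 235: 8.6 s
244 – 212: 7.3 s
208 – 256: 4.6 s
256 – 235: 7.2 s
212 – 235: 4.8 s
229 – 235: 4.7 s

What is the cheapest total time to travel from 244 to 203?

Running Dijkstra from 244:
244: 0
208: 2.1  (via 244)
256: 6.7  (via 208)
212: 7.3  (via 244)
235: 8.6  (via 244)
229: 8.8  (via 244)
203: 16.5  (via 256)
Shortest route: 244–208–256–203 = 16.5 s.

16.5 s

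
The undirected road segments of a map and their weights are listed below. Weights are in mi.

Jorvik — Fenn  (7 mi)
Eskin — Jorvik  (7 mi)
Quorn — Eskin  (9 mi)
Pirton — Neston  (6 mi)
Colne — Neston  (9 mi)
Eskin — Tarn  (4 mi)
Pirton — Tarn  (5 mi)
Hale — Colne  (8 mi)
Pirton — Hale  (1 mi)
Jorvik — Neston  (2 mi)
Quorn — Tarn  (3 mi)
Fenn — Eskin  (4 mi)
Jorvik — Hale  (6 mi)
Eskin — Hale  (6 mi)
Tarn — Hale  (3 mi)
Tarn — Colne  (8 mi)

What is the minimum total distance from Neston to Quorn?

Shortest distances from Neston:
Neston: 0
Jorvik: 2  (via Neston)
Pirton: 6  (via Neston)
Hale: 7  (via Pirton)
Fenn: 9  (via Jorvik)
Colne: 9  (via Neston)
Eskin: 9  (via Jorvik)
Tarn: 10  (via Hale)
Quorn: 13  (via Tarn)
Shortest route: Neston–Pirton–Hale–Tarn–Quorn = 13 mi.

13 mi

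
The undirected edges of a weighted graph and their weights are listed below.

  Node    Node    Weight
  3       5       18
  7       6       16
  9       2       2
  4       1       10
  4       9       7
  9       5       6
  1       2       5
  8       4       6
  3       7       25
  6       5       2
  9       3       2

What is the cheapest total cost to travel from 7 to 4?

31

Candidate routes:
7 → 6 → 5 → 9 → 4: 16+2+6+7 = 31
7 → 3 → 9 → 4: 25+2+7 = 34
7 → 6 → 5 → 9 → 2 → 1 → 4: 16+2+6+2+5+10 = 41
The minimum is 31 via 7 → 6 → 5 → 9 → 4.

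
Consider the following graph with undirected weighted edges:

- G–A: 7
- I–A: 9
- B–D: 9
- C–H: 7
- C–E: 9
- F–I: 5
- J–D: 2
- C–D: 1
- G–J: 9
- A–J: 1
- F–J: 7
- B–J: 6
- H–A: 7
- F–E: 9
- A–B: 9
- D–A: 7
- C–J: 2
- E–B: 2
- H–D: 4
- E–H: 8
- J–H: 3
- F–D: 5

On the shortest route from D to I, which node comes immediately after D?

F

Candidate routes:
D - J - A - I: 2+1+9 = 12
D - F - I: 5+5 = 10
D - J - F - I: 2+7+5 = 14
D - C - J - A - I: 1+2+1+9 = 13
The minimum is 10 via D - F - I.
So from D the first move is to F.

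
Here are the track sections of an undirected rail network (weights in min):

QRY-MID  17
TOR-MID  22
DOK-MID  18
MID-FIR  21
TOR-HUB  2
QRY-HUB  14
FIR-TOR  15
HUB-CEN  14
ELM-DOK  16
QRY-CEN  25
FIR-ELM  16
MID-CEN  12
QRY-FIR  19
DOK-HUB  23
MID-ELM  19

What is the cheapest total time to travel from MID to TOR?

Running Dijkstra from MID:
MID: 0
CEN: 12  (via MID)
QRY: 17  (via MID)
DOK: 18  (via MID)
ELM: 19  (via MID)
FIR: 21  (via MID)
TOR: 22  (via MID)
Shortest route: MID–TOR = 22 min.

22 min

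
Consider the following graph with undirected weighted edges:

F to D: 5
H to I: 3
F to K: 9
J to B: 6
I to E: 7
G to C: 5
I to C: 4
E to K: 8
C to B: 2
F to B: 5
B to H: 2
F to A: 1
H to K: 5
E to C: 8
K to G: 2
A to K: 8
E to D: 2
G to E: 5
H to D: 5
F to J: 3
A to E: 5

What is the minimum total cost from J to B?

Enumerating some paths:
J → F → B: 3+5 = 8
J → B: 6 = 6
The minimum is 6 via J → B.

6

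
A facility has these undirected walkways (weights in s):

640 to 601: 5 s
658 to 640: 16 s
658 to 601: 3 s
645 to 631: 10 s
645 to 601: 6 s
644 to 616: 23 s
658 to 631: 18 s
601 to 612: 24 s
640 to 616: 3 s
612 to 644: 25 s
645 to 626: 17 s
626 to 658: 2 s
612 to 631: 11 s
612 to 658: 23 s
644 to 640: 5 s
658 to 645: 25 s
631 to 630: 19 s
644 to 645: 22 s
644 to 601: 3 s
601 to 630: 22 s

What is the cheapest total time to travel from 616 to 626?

13 s

Settle nodes by increasing distance from 616:
616: 0
640: 3  (via 616)
601: 8  (via 640)
644: 8  (via 640)
658: 11  (via 601)
626: 13  (via 658)
Shortest route: 616 → 640 → 601 → 658 → 626 = 13 s.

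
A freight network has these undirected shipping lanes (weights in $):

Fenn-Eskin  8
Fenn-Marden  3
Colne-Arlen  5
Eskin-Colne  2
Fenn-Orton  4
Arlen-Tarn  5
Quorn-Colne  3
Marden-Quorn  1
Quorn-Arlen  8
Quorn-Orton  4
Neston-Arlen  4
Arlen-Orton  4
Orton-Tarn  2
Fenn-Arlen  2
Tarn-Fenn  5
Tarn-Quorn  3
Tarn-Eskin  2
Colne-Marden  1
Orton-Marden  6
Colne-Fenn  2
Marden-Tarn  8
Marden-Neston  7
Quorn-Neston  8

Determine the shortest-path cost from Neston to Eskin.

$10

Compare a few routes:
Neston–Quorn–Marden–Colne–Eskin: 8+1+1+2 = 12
Neston–Arlen–Tarn–Eskin: 4+5+2 = 11
Neston–Arlen–Colne–Eskin: 4+5+2 = 11
Neston–Arlen–Fenn–Colne–Eskin: 4+2+2+2 = 10
Cheapest is Neston–Arlen–Fenn–Colne–Eskin at $10.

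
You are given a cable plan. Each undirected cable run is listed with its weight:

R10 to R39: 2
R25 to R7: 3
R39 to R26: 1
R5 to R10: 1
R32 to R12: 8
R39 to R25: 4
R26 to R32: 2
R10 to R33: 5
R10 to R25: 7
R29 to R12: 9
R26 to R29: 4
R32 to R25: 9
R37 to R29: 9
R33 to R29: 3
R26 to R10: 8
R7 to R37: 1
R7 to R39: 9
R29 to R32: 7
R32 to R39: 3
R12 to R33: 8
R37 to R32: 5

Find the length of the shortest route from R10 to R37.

Enumerating some paths:
R10–R39–R7–R37: 2+9+1 = 12
R10–R25–R7–R37: 7+3+1 = 11
R10–R39–R32–R37: 2+3+5 = 10
The minimum is 10 via R10–R39–R32–R37.

10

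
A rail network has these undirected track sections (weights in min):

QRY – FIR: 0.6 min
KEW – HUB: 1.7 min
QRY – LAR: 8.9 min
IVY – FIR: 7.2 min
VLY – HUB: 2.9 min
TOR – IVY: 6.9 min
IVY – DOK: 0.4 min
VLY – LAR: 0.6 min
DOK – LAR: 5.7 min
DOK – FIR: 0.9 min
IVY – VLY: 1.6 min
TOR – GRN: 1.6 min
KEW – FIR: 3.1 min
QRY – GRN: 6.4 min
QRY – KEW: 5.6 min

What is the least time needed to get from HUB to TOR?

11.4 min

Compare a few routes:
HUB → KEW → FIR → DOK → IVY → TOR: 1.7+3.1+0.9+0.4+6.9 = 13
HUB → KEW → FIR → QRY → GRN → TOR: 1.7+3.1+0.6+6.4+1.6 = 13.4
HUB → VLY → IVY → DOK → FIR → QRY → GRN → TOR: 2.9+1.6+0.4+0.9+0.6+6.4+1.6 = 14.4
HUB → VLY → IVY → TOR: 2.9+1.6+6.9 = 11.4
Cheapest is HUB → VLY → IVY → TOR at 11.4 min.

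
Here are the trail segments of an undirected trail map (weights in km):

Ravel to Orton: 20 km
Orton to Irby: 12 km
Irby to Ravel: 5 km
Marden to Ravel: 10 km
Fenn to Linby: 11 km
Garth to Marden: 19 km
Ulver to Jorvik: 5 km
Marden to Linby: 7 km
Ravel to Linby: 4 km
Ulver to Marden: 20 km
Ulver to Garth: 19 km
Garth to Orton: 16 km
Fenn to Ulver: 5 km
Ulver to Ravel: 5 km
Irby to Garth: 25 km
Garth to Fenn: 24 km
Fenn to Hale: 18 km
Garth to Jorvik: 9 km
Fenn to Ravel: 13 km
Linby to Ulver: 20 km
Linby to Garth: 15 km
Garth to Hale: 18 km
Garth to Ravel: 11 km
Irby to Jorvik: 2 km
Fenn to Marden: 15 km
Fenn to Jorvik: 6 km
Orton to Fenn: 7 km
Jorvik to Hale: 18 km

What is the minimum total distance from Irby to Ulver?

Compare a few routes:
Irby - Ravel - Ulver: 5+5 = 10
Irby - Jorvik - Ulver: 2+5 = 7
Irby - Jorvik - Fenn - Ulver: 2+6+5 = 13
Cheapest is Irby - Jorvik - Ulver at 7 km.

7 km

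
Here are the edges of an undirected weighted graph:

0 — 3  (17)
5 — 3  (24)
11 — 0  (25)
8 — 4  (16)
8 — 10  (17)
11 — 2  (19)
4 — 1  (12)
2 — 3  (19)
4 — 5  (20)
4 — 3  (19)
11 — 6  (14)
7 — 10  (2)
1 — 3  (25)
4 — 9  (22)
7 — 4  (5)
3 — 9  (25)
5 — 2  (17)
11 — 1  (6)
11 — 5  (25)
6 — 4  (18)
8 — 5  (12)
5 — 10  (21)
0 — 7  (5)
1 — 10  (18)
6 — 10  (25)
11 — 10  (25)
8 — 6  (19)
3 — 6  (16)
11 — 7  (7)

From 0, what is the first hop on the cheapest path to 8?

7

Compare a few routes:
0 → 7 → 10 → 8: 5+2+17 = 24
0 → 7 → 4 → 8: 5+5+16 = 26
Cheapest is 0 → 7 → 10 → 8 at 24.
So from 0 the first move is to 7.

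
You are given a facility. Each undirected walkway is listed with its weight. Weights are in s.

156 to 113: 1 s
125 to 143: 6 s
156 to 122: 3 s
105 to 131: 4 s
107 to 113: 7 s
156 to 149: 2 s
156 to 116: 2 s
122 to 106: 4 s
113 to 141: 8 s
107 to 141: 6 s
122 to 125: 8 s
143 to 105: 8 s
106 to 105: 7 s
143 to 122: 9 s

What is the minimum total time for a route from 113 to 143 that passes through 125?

18 s

Best 113 to 125: 113–156–122–125 costing 12
Best 125 to 143: 125–143 costing 6
Total via 125: 12 + 6 = 18 s.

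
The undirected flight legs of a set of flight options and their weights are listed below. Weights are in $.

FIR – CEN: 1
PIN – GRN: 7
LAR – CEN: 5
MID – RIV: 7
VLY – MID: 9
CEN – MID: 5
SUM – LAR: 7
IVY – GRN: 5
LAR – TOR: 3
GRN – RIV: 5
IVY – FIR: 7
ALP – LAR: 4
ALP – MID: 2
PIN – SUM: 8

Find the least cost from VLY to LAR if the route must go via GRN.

$39

Best VLY to GRN: VLY → MID → RIV → GRN costing 21
Best GRN to LAR: GRN → IVY → FIR → CEN → LAR costing 18
Total via GRN: 21 + 18 = $39.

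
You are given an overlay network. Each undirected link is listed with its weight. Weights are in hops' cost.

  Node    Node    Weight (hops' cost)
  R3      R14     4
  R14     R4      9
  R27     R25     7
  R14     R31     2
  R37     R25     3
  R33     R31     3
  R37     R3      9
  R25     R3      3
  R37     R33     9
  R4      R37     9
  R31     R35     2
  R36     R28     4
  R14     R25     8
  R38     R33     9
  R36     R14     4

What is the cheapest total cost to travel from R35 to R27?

18 hops' cost

Running Dijkstra from R35:
R35: 0
R31: 2  (via R35)
R14: 4  (via R31)
R33: 5  (via R31)
R3: 8  (via R14)
R36: 8  (via R14)
R25: 11  (via R3)
R28: 12  (via R36)
R4: 13  (via R14)
R38: 14  (via R33)
R37: 14  (via R33)
R27: 18  (via R25)
Shortest route: R35 → R31 → R14 → R3 → R25 → R27 = 18 hops' cost.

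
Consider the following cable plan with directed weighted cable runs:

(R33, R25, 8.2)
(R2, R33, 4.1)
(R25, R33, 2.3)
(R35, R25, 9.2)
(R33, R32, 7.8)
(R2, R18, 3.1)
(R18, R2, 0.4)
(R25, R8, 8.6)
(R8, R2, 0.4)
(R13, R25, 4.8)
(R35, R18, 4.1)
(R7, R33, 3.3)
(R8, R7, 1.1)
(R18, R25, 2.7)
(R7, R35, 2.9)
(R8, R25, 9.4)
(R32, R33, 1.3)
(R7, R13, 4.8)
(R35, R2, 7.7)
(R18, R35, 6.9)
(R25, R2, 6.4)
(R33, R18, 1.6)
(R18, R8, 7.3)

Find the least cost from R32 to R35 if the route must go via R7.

14.2

Best R32 to R7: R32 → R33 → R18 → R8 → R7 costing 11.3
Best R7 to R35: R7 → R35 costing 2.9
Total via R7: 11.3 + 2.9 = 14.2.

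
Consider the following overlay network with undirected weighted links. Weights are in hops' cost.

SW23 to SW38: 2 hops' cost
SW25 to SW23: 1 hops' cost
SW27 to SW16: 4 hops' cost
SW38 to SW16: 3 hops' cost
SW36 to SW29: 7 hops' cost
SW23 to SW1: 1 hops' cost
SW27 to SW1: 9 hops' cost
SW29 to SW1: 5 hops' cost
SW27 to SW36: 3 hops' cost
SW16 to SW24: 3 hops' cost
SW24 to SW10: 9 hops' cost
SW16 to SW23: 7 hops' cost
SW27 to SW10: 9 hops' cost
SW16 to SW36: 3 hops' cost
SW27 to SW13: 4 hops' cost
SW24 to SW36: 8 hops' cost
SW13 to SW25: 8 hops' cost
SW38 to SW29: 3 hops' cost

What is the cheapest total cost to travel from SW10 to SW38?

15 hops' cost

Compare a few routes:
SW10 - SW27 - SW36 - SW16 - SW38: 9+3+3+3 = 18
SW10 - SW24 - SW16 - SW38: 9+3+3 = 15
SW10 - SW27 - SW16 - SW38: 9+4+3 = 16
Cheapest is SW10 - SW24 - SW16 - SW38 at 15 hops' cost.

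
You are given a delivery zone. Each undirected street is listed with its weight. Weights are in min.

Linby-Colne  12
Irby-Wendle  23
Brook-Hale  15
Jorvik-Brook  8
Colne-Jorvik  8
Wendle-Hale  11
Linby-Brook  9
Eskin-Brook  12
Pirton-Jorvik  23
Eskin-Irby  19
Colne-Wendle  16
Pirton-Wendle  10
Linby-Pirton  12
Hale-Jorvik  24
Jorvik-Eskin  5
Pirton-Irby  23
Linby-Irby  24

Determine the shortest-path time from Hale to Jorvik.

23 min

Enumerating some paths:
Hale → Jorvik: 24 = 24
Hale → Brook → Eskin → Jorvik: 15+12+5 = 32
Hale → Brook → Jorvik: 15+8 = 23
Hale → Wendle → Colne → Jorvik: 11+16+8 = 35
The minimum is 23 min via Hale → Brook → Jorvik.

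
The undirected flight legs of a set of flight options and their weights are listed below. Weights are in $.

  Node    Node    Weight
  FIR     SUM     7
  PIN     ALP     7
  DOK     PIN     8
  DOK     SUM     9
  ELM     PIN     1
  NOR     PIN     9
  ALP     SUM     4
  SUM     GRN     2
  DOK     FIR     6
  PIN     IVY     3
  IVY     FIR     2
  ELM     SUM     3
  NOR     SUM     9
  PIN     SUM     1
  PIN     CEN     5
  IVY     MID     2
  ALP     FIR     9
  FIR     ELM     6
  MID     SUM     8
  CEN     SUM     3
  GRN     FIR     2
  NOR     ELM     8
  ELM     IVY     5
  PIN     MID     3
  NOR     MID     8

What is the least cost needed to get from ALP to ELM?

$6

Candidate routes:
ALP - SUM - ELM: 4+3 = 7
ALP - SUM - PIN - ELM: 4+1+1 = 6
ALP - PIN - ELM: 7+1 = 8
The minimum is $6 via ALP - SUM - PIN - ELM.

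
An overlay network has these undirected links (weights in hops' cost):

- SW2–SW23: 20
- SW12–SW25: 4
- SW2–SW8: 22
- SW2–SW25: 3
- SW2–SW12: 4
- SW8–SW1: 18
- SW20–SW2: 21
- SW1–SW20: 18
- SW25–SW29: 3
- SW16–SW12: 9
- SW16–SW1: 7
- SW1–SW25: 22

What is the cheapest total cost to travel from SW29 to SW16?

16 hops' cost

Candidate routes:
SW29 → SW25 → SW2 → SW12 → SW16: 3+3+4+9 = 19
SW29 → SW25 → SW12 → SW16: 3+4+9 = 16
Cheapest is SW29 → SW25 → SW12 → SW16 at 16 hops' cost.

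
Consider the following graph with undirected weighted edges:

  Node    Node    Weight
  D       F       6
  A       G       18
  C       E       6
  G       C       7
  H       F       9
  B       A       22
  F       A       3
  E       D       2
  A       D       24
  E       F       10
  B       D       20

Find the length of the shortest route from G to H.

30

Compare a few routes:
G–C–E–D–F–H: 7+6+2+6+9 = 30
G–C–E–F–H: 7+6+10+9 = 32
Cheapest is G–C–E–D–F–H at 30.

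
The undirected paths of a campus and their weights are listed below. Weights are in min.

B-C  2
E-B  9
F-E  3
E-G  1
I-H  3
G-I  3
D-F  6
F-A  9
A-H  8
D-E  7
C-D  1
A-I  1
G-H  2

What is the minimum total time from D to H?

10 min

Settle nodes by increasing distance from D:
D: 0
C: 1  (via D)
B: 3  (via C)
F: 6  (via D)
E: 7  (via D)
G: 8  (via E)
H: 10  (via G)
Shortest route: D–E–G–H = 10 min.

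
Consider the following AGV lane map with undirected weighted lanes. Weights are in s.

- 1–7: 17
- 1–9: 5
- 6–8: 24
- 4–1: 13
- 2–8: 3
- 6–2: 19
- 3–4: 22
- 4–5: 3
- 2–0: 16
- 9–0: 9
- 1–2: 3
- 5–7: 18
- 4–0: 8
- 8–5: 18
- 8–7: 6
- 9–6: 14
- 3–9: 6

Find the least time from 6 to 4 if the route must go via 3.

42 s

Best 6 to 3: 6 → 9 → 3 costing 20
Shortest 3→4: 3 → 4 = 22
Total via 3: 20 + 22 = 42 s.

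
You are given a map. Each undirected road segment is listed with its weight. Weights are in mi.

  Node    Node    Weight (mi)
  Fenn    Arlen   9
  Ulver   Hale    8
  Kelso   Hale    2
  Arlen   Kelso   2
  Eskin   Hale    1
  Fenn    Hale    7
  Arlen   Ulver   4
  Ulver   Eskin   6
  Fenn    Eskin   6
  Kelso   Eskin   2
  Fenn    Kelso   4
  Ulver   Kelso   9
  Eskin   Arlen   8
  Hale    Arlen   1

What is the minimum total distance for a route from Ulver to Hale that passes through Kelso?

8 mi

Best Ulver to Kelso: Ulver → Arlen → Kelso costing 6
Shortest Kelso→Hale: Kelso → Hale = 2
Total via Kelso: 6 + 2 = 8 mi.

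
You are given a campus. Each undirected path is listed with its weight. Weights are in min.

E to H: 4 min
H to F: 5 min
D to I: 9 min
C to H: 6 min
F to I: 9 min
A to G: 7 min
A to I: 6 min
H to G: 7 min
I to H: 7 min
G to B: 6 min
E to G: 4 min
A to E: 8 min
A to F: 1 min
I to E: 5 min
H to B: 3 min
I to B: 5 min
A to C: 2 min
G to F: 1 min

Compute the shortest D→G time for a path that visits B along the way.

Best D to B: D → I → B costing 14
Best B to G: B → G costing 6
Total via B: 14 + 6 = 20 min.

20 min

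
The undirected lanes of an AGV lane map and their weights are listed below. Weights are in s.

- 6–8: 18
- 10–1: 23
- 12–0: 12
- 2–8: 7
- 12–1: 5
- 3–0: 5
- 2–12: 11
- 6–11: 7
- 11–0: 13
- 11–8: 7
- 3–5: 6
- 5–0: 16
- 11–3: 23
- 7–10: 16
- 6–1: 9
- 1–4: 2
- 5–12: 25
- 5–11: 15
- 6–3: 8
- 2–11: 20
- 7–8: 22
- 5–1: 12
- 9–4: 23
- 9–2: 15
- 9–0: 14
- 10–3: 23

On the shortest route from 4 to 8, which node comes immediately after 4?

1

Compare a few routes:
4–1–12–2–8: 2+5+11+7 = 25
4–1–6–8: 2+9+18 = 29
The minimum is 25 s via 4–1–12–2–8.
So from 4 the first move is to 1.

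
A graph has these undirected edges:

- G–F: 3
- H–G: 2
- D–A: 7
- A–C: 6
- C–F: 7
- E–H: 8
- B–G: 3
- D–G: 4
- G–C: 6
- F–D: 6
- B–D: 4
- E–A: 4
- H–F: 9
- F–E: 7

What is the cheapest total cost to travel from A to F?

11

Settle nodes by increasing distance from A:
A: 0
E: 4  (via A)
C: 6  (via A)
D: 7  (via A)
B: 11  (via D)
F: 11  (via E)
Shortest route: A–E–F = 11.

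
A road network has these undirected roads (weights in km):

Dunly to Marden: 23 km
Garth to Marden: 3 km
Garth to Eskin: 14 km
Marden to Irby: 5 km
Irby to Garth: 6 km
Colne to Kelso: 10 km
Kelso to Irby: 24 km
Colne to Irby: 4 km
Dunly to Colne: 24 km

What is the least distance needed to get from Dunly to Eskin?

40 km

Candidate routes:
Dunly–Colne–Irby–Garth–Eskin: 24+4+6+14 = 48
Dunly–Marden–Garth–Eskin: 23+3+14 = 40
Dunly–Marden–Irby–Garth–Eskin: 23+5+6+14 = 48
Cheapest is Dunly–Marden–Garth–Eskin at 40 km.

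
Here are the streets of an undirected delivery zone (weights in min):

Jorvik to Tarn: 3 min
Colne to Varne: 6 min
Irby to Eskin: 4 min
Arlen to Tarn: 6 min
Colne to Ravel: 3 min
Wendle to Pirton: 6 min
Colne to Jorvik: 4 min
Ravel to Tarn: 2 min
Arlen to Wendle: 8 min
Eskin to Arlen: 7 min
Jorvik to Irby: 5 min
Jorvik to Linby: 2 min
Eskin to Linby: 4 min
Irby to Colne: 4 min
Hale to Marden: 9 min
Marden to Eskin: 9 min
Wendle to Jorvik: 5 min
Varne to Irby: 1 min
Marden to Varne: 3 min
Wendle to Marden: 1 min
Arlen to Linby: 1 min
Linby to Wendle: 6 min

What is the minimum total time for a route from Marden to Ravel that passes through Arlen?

Best Marden to Arlen: Marden–Wendle–Linby–Arlen costing 8
Shortest Arlen→Ravel: Arlen–Tarn–Ravel = 8
Total via Arlen: 8 + 8 = 16 min.

16 min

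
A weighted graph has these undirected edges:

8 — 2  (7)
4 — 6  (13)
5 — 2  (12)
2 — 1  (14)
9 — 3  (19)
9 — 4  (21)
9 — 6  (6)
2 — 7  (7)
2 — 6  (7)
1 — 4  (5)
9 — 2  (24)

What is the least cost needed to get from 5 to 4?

31

Settle nodes by increasing distance from 5:
5: 0
2: 12  (via 5)
6: 19  (via 2)
7: 19  (via 2)
8: 19  (via 2)
9: 25  (via 6)
1: 26  (via 2)
4: 31  (via 1)
Shortest route: 5–2–1–4 = 31.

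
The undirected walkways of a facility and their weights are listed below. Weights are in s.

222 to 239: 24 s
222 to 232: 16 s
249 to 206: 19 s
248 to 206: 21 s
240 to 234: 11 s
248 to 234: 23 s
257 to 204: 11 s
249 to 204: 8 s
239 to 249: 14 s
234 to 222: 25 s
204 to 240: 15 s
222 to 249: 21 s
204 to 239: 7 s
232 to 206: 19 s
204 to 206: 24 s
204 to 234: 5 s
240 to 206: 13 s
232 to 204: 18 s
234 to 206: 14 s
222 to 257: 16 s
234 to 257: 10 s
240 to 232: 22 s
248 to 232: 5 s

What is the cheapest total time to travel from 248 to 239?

30 s

Candidate routes:
248 - 232 - 204 - 249 - 239: 5+18+8+14 = 45
248 - 234 - 204 - 239: 23+5+7 = 35
248 - 232 - 204 - 239: 5+18+7 = 30
The minimum is 30 s via 248 - 232 - 204 - 239.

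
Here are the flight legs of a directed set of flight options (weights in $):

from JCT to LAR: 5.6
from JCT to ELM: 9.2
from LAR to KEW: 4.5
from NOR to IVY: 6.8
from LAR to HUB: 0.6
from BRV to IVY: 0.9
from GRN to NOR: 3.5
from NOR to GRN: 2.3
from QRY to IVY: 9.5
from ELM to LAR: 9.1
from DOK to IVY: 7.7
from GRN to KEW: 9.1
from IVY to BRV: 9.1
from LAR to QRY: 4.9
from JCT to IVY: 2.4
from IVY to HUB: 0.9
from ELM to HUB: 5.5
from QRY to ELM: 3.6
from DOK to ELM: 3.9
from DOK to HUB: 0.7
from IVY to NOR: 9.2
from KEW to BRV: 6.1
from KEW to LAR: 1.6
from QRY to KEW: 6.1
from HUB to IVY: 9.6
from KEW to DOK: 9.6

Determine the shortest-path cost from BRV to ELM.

$31.6

Settle nodes by increasing distance from BRV:
BRV: 0
IVY: 0.9  (via BRV)
HUB: 1.8  (via IVY)
NOR: 10.1  (via IVY)
GRN: 12.4  (via NOR)
KEW: 21.5  (via GRN)
LAR: 23.1  (via KEW)
QRY: 28  (via LAR)
DOK: 31.1  (via KEW)
ELM: 31.6  (via QRY)
Shortest route: BRV–IVY–NOR–GRN–KEW–LAR–QRY–ELM = $31.6.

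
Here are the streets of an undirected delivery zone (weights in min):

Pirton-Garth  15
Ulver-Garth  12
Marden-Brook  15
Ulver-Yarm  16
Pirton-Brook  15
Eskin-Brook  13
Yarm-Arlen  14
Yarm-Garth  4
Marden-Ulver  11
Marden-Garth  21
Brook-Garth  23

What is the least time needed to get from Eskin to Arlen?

54 min

Enumerating some paths:
Eskin–Brook–Pirton–Garth–Yarm–Arlen: 13+15+15+4+14 = 61
Eskin–Brook–Garth–Yarm–Arlen: 13+23+4+14 = 54
The minimum is 54 min via Eskin–Brook–Garth–Yarm–Arlen.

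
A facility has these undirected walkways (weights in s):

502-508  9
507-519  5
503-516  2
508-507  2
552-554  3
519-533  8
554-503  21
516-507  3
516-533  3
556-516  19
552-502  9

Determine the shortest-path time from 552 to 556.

42 s

Shortest distances from 552:
552: 0
554: 3  (via 552)
502: 9  (via 552)
508: 18  (via 502)
507: 20  (via 508)
516: 23  (via 507)
503: 24  (via 554)
519: 25  (via 507)
533: 26  (via 516)
556: 42  (via 516)
Shortest route: 552–502–508–507–516–556 = 42 s.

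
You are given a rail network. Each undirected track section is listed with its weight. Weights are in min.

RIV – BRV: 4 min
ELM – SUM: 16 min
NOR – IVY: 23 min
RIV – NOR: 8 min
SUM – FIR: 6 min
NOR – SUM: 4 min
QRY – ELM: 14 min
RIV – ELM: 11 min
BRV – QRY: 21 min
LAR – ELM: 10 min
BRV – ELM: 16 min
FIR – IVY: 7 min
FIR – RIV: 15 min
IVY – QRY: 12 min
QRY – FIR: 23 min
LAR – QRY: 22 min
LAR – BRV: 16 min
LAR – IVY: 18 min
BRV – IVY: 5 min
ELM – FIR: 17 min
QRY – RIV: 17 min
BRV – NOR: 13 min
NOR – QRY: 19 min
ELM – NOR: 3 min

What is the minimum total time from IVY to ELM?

20 min

Compare a few routes:
IVY → BRV → NOR → ELM: 5+13+3 = 21
IVY → BRV → RIV → ELM: 5+4+11 = 20
Cheapest is IVY → BRV → RIV → ELM at 20 min.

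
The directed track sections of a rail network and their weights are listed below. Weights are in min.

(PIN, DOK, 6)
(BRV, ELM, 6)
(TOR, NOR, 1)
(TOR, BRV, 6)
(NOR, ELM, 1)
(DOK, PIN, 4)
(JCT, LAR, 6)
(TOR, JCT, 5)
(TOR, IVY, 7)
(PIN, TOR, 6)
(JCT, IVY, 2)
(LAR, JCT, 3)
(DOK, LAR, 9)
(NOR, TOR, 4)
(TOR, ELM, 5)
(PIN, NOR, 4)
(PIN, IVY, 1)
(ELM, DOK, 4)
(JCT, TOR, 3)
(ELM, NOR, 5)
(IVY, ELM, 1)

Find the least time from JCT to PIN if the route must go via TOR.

Best JCT to TOR: JCT → TOR costing 3
Best TOR to PIN: TOR → NOR → ELM → DOK → PIN costing 10
Total via TOR: 3 + 10 = 13 min.

13 min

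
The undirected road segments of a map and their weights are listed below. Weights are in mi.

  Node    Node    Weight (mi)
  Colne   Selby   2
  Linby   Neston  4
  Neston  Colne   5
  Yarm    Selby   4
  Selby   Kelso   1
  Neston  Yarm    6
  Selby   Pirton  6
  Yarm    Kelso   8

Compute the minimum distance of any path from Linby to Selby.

Compare a few routes:
Linby - Neston - Yarm - Selby: 4+6+4 = 14
Linby - Neston - Yarm - Kelso - Selby: 4+6+8+1 = 19
Linby - Neston - Colne - Selby: 4+5+2 = 11
Cheapest is Linby - Neston - Colne - Selby at 11 mi.

11 mi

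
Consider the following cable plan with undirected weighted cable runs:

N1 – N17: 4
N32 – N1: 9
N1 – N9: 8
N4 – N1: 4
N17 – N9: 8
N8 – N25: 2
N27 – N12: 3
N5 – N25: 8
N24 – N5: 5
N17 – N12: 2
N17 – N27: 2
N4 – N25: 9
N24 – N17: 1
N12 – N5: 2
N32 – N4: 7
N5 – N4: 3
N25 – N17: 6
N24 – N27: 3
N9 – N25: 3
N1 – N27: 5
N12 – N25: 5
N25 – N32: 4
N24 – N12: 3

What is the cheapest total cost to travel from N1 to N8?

12

Enumerating some paths:
N1 - N17 - N12 - N25 - N8: 4+2+5+2 = 13
N1 - N17 - N25 - N8: 4+6+2 = 12
N1 - N9 - N25 - N8: 8+3+2 = 13
N1 - N17 - N24 - N12 - N25 - N8: 4+1+3+5+2 = 15
Cheapest is N1 - N17 - N25 - N8 at 12.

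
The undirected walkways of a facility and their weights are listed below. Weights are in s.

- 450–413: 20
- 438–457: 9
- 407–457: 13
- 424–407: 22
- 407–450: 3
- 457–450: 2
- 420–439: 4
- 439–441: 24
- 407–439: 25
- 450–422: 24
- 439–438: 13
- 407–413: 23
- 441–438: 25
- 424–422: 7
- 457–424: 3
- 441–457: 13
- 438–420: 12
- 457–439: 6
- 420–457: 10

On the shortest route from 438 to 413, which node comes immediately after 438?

Enumerating some paths:
438 - 457 - 450 - 413: 9+2+20 = 31
438 - 420 - 439 - 457 - 450 - 413: 12+4+6+2+20 = 44
438 - 439 - 457 - 450 - 413: 13+6+2+20 = 41
438 - 457 - 450 - 407 - 413: 9+2+3+23 = 37
Cheapest is 438 - 457 - 450 - 413 at 31 s.
So from 438 the first move is to 457.

457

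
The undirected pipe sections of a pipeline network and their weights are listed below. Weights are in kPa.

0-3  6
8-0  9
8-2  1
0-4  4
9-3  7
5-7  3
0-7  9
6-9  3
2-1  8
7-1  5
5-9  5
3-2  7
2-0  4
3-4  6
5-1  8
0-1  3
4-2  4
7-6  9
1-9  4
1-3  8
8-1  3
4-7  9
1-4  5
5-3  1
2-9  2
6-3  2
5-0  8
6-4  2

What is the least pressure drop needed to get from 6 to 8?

6 kPa

Settle nodes by increasing distance from 6:
6: 0
3: 2  (via 6)
4: 2  (via 6)
5: 3  (via 3)
9: 3  (via 6)
2: 5  (via 9)
0: 6  (via 4)
7: 6  (via 5)
8: 6  (via 2)
Shortest route: 6 → 9 → 2 → 8 = 6 kPa.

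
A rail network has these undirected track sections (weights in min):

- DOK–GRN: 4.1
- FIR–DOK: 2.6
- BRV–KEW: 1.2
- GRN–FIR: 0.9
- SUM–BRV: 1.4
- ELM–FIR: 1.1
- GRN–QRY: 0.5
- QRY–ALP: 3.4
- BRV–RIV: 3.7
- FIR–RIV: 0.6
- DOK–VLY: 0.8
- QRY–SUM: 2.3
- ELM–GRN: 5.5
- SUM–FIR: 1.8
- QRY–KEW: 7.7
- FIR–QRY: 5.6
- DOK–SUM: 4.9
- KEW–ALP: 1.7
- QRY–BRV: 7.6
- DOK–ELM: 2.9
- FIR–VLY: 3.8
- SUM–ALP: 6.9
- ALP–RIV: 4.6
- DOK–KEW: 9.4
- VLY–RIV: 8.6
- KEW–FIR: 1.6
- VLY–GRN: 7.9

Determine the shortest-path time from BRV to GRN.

Candidate routes:
BRV - SUM - FIR - GRN: 1.4+1.8+0.9 = 4.1
BRV - KEW - FIR - GRN: 1.2+1.6+0.9 = 3.7
The minimum is 3.7 min via BRV - KEW - FIR - GRN.

3.7 min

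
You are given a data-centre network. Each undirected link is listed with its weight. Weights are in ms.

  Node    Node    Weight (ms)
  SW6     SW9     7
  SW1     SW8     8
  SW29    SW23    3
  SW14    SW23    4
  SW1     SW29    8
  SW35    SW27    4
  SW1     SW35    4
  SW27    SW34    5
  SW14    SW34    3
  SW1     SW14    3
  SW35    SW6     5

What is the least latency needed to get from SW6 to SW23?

Compare a few routes:
SW6–SW35–SW1–SW14–SW23: 5+4+3+4 = 16
SW6–SW35–SW27–SW34–SW14–SW1–SW29–SW23: 5+4+5+3+3+8+3 = 31
SW6–SW35–SW27–SW34–SW14–SW23: 5+4+5+3+4 = 21
SW6–SW35–SW1–SW29–SW23: 5+4+8+3 = 20
The minimum is 16 ms via SW6–SW35–SW1–SW14–SW23.

16 ms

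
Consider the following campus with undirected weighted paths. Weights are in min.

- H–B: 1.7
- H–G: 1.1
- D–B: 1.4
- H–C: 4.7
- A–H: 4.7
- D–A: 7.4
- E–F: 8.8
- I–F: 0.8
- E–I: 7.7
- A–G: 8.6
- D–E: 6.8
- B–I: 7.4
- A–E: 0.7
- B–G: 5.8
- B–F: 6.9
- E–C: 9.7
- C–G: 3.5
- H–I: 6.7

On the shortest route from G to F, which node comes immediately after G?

H

Enumerating some paths:
G–H–B–F: 1.1+1.7+6.9 = 9.7
G–H–B–I–F: 1.1+1.7+7.4+0.8 = 11
G–H–I–F: 1.1+6.7+0.8 = 8.6
The minimum is 8.6 min via G–H–I–F.
So from G the first move is to H.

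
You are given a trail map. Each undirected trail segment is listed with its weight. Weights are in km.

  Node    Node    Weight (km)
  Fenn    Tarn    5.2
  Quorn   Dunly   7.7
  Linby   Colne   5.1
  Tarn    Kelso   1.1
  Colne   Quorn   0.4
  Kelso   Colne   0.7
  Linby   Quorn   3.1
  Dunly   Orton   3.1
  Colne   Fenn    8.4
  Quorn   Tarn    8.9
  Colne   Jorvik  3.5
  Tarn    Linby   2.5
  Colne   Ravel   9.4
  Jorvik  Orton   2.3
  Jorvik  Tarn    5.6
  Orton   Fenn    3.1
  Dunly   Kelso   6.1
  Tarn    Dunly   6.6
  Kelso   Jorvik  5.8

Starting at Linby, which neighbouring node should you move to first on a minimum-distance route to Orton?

Enumerating some paths:
Linby - Quorn - Colne - Jorvik - Orton: 3.1+0.4+3.5+2.3 = 9.3
Linby - Tarn - Kelso - Colne - Jorvik - Orton: 2.5+1.1+0.7+3.5+2.3 = 10.1
The minimum is 9.3 km via Linby - Quorn - Colne - Jorvik - Orton.
So from Linby the first move is to Quorn.

Quorn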